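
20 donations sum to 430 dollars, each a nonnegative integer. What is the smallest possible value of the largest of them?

22

If every one of the 20 were at most 21, the total would be at most 20 × 21 = 420 < 430.
Taking 10 copies of 21 and 10 copies of 22 gives exactly 430, so 22 is attained.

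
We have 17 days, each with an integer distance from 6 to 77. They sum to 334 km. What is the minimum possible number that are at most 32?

9

Let j be the number exceeding 32. Then the total is ≥ 33·j + 6·(17 − j) = 102 + 27j.
So 27j ≤ 232 and j ≤ 8; hence at least 17 − 8 = 9 are ≤ 32.
Exactly 9 works: 9 values at 6 and 8 at 33 total 318; raise one of the low values by 16 (still ≤ 32) to hit 334.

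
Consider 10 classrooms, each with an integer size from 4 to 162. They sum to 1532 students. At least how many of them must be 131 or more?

8

If only k of them are at least 131, the other 10 − k are at most 130, so the total is at most k·162 + (10 − k)·130.
This must reach 1532, so k·162 + (10 − k)·130 ≥ 1532, giving k ≥ 8.
Exactly 8 works: 8 values at 162 and 2 at 130 total 1556; lower one of the high values by 24 (still ≥ 131) to hit 1532.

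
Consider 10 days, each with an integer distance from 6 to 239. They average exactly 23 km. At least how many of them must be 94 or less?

9

The total is 10 × 23 = 230.
Each value above 94 is at least 95, contributing at least 95 − 6 = 89 above the floor 6.
The sum exceeds the floor total 60 by 170, so at most ⌊170/89⌋ = 1 exceed 94, and at least 9 are ≤ 94.
Exactly 9 works: 9 values at 6 and 1 at 95 total 149; raise one of the low values by 81 (still ≤ 94) to hit 230.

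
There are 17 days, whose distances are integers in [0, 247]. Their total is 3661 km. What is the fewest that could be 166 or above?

If only k of them are at least 166, the other 17 − k are at most 165, so the total is at most k·247 + (17 − k)·165.
This must reach 3661, so k·247 + (17 − k)·165 ≥ 3661, giving k ≥ 11.
Exactly 11 works: 11 values at 247 and 6 at 165 total 3707; lower one of the high values by 46 (still ≥ 166) to hit 3661.

11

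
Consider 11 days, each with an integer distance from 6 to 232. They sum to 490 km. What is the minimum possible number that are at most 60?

4

Each value above 60 is at least 61, contributing at least 61 − 6 = 55 above the floor 6.
The sum exceeds the floor total 66 by 424, so at most ⌊424/55⌋ = 7 exceed 60, and at least 4 are ≤ 60.
Exactly 4 works: 4 values at 6 and 7 at 61 total 451; raise one of the low values by 39 (still ≤ 60) to hit 490.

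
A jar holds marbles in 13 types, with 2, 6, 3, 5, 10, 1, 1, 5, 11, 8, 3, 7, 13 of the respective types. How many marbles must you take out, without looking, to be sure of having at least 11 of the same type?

72

In the worst case you take as many as possible of each type without reaching 11: 2 + 6 + 3 + 5 + 10 + 1 + 1 + 5 + 10 + 8 + 3 + 7 + 10 = 71.
The next one must give 11 of some type, so 71 + 1 = 72.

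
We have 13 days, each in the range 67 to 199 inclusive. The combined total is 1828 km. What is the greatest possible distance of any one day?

To make one day as large as possible, make the other 12 as small as possible.
The other 12 contribute at least 12 × 67 = 804, leaving at most 1828 − 804 = 1024.
But each day is capped at 199, so the maximum is 199.
Achievable: one at 199 and the other 12 totalling 1629, which fits since 12 × 67 ≤ 1629 ≤ 12 × 199.

199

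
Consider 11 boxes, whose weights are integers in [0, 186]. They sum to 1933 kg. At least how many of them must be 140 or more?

9

If only k of them are at least 140, the other 11 − k are at most 139, so the total is at most k·186 + (11 − k)·139.
This must reach 1933, so k·186 + (11 − k)·139 ≥ 1933, giving k ≥ 9.
Exactly 9 works: 9 values at 186 and 2 at 139 total 1952; lower one of the high values by 19 (still ≥ 140) to hit 1933.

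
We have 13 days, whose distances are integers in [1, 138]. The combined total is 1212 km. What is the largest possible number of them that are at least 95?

12

With k values at 95 or above and the rest at least 1, the sum is at least 13 + 94k.
Since the sum is 1212, we need 94k ≤ 1199, i.e. k ≤ 12.
k = 12 is achieved by 12 values at 95 and 1 at 1, total 1141; add 71 to one value (staying below 95) to reach 1212.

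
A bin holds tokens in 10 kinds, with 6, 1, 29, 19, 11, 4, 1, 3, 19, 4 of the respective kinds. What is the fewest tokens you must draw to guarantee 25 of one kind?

In the worst case you take as many as possible of each kind without reaching 25: 6 + 1 + 24 + 19 + 11 + 4 + 1 + 3 + 19 + 4 = 92.
The next one must give 25 of some kind, so 92 + 1 = 93.

93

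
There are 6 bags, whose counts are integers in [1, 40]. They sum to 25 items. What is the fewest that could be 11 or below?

Let j be the number exceeding 11. Then the total is ≥ 12·j + 1·(6 − j) = 6 + 11j.
So 11j ≤ 19 and j ≤ 1; hence at least 6 − 1 = 5 are ≤ 11.
Exactly 5 works: 5 values at 1 and 1 at 12 total 17; raise one of the low values by 8 (still ≤ 11) to hit 25.

5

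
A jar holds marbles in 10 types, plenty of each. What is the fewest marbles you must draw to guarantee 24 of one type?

You could draw 23 of every type without reaching 24 of any — 230 in all.
One more forces 24 of some type, so 230 + 1 = 231.

231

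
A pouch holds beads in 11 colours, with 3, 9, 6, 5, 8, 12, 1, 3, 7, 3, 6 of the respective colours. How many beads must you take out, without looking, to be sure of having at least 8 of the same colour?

56

In the worst case you take as many as possible of each colour without reaching 8: 3 + 7 + 6 + 5 + 7 + 7 + 1 + 3 + 7 + 3 + 6 = 55.
The next one must give 8 of some colour, so 55 + 1 = 56.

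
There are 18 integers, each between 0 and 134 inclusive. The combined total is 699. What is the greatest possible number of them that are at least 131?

5

Suppose k of them are at least 131. Those contribute at least 131 each and the other 18 − k at least 0 each.
So the total is at least 131k + 0(18 − k) = 0 + 131k. This must be ≤ 699, giving k ≤ 5.
k = 5 is achieved by 5 values at 131 and 13 at 0, total 655; add 44 to one value (staying below 131) to reach 699.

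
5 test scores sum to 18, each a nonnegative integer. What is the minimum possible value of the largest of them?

4

The 5 values sum to 18, so their maximum is at least ⌈18/5⌉ = 4.
Taking 2 copies of 3 and 3 copies of 4 gives exactly 18, so 4 is attained.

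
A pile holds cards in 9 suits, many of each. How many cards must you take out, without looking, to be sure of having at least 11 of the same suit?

In the worst case you draw 10 of each of the 9 suits: 9 × 10 = 90.
One more forces 11 of some suit, so 90 + 1 = 91.

91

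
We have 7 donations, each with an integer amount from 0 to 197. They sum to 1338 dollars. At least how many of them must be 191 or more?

2

Each value short of 191 is at most 190, costing at least 197 − 190 = 7 against the maximum total of 1379.
We can afford to lose at most 1379 − 1338 = 41, so at most ⌊41/7⌋ = 5 fall short, and at least 2 are ≥ 191.
Exactly 2 works: 2 values at 197 and 5 at 190 total 1344; lower one of the high values by 6 (still ≥ 191) to hit 1338.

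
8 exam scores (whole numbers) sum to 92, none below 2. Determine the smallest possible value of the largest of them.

12

The 8 values sum to 92, so their maximum is at least ⌈92/8⌉ = 12.
Achievable: 4 of them at 12 and 4 at 11 total 92.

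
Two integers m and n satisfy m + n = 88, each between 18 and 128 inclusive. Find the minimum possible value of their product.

For a fixed sum, mn is smallest when m and n are as far apart as possible.
At the endpoint m = 18, n = 88 − 18 = 70, so mn = 18 × 70 = 1260.

1260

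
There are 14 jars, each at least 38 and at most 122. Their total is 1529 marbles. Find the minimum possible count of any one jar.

38

To make one jar as small as possible, make the other 13 as large as possible.
The other 13 can take up 13 × 122 = 1586 ≥ 1529 − 38, so one jar can sit at its floor of 38.
Achievable: one at 38 and the other 13 totalling 1491, which fits since 13 × 38 ≤ 1491 ≤ 13 × 122.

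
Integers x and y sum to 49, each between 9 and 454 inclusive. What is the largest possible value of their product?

xy = x(49 − x) is maximized when x is as near 49/2 as the bounds allow.
Taking x = 24 and y = 25 (both in [9, 454]) gives xy = 600.

600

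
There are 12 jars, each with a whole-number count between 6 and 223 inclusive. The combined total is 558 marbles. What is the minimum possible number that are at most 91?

7

If only k of them are at most 91, the other 12 − k are at least 92, so the total is at least (12 − k)·92 + k·6.
This is ≤ 558, so (12 − k)·92 + 6k ≤ 558, which gives k ≥ 7.
Exactly 7 works: 7 values at 6 and 5 at 92 total 502; raise one of the low values by 56 (still ≤ 91) to hit 558.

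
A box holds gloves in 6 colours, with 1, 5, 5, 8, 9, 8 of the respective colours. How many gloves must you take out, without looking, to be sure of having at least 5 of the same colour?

22

In the worst case you take as many as possible of each colour without reaching 5: 1 + 4 + 4 + 4 + 4 + 4 = 21.
The next one must give 5 of some colour, so 21 + 1 = 22.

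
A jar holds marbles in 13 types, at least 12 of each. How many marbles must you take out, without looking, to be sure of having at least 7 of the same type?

79

In the worst case you draw 6 of each of the 13 types: 13 × 6 = 78.
One more forces 7 of some type, so 78 + 1 = 79.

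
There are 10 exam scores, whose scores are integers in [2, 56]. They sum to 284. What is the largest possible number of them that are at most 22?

Suppose k of them are at most 22. Those contribute at most 22 each and the rest at most 56 each.
So the total is at most 22k + 56(10 − k) = 560 − 34k. This must still be ≥ 284, so k ≤ 8.
k = 8 is achieved by 8 values at 22 and 2 at 56, total 288; lower one of the 56's by 4 (still > 22) to reach 284.

8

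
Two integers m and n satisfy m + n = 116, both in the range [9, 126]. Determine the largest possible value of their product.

3364

For a fixed sum, the product mn is largest when m and n are as close as possible.
Taking m = 58 and n = 58 (both in [9, 126]) gives mn = 3364.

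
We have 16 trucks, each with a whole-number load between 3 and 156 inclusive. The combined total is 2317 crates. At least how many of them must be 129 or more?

Suppose at most 16 − j of them reach 129; then j values are ≤ 128 and the rest ≤ 156.
The total is then ≤ 128·j + 156·(16 − j) = 2496 − 28j. For this to be ≥ 2317 we need j ≤ 6, so at least 16 − 6 = 10 must reach 129.
Exactly 10 works: 10 values at 156 and 6 at 128 total 2328; lower one of the high values by 11 (still ≥ 129) to hit 2317.

10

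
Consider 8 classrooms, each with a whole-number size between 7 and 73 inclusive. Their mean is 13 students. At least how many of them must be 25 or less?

6

The total is 8 × 13 = 104.
Each value above 25 is at least 26, contributing at least 26 − 7 = 19 above the floor 7.
The sum exceeds the floor total 56 by 48, so at most ⌊48/19⌋ = 2 exceed 25, and at least 6 are ≤ 25.
Exactly 6 works: 6 values at 7 and 2 at 26 total 94; raise one of the low values by 10 (still ≤ 25) to hit 104.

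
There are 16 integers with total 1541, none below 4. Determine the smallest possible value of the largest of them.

97

Some value must be at least ⌈1541/16⌉ = 97, since 16 × 96 = 1536 < 1541.
Equality holds with 5 values of 97 and 11 values of 96.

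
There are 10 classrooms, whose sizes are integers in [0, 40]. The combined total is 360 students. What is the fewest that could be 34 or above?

5

Each value short of 34 is at most 33, costing at least 40 − 33 = 7 against the maximum total of 400.
We can afford to lose at most 400 − 360 = 40, so at most ⌊40/7⌋ = 5 fall short, and at least 5 are ≥ 34.
Exactly 5 works: 5 values at 40 and 5 at 33 total 365; lower one of the high values by 5 (still ≥ 34) to hit 360.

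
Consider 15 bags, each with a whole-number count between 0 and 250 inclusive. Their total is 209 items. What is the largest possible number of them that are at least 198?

1

Suppose k of them are at least 198. Those contribute at least 198 each and the other 15 − k at least 0 each.
So the total is at least 198k + 0(15 − k) = 0 + 198k. This must be ≤ 209, giving k ≤ 1.
k = 1 is achieved by 1 value at 198 and 14 at 0, total 198; add 11 to one value (staying below 198) to reach 209.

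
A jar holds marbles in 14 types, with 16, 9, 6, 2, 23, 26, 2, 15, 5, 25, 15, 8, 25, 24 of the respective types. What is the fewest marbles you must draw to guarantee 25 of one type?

198

In the worst case you take as many as possible of each type without reaching 25: 16 + 9 + 6 + 2 + 23 + 24 + 2 + 15 + 5 + 24 + 15 + 8 + 24 + 24 = 197.
The next one must give 25 of some type, so 197 + 1 = 198.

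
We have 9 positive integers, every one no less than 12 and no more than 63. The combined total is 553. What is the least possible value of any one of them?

49

To make one integer as small as possible, make the other 8 as large as possible.
The other 8 contribute at most 8 × 63 = 504, leaving at least 553 − 504 = 49.
Since 49 ≥ 12, this is achievable: one at 49 and 8 at 63.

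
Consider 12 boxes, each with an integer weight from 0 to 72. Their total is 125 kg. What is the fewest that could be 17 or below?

If only k of them are at most 17, the other 12 − k are at least 18, so the total is at least (12 − k)·18 + k·0.
This is ≤ 125, so (12 − k)·18 + 0k ≤ 125, which gives k ≥ 6.
Exactly 6 works: 6 values at 0 and 6 at 18 total 108; raise one of the low values by 17 (still ≤ 17) to hit 125.

6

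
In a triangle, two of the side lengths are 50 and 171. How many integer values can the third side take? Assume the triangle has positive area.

99

The triangle inequality gives |50 − 171| < c < 50 + 171, i.e. 121 < c < 221.
So c can be any integer from 122 to 220: 99 values.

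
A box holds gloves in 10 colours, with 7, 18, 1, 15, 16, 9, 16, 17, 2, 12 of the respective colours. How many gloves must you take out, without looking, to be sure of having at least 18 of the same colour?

113

In the worst case you take as many as possible of each colour without reaching 18: 7 + 17 + 1 + 15 + 16 + 9 + 16 + 17 + 2 + 12 = 112.
The next one must give 18 of some colour, so 112 + 1 = 113.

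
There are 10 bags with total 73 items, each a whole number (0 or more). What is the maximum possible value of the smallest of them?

The average is 73/10 < 8, so some value is ≤ 7.
Taking 7 copies of 7 and 3 copies of 8 gives exactly 73, so 7 is attained.

7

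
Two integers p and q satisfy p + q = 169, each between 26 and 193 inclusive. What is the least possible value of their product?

3718

pq = p(169 − p) is concave in p, so over [26, 143] it is minimized at an endpoint.
At the endpoint p = 26, q = 169 − 26 = 143, so pq = 26 × 143 = 3718.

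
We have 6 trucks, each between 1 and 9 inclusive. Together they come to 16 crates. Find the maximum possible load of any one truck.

To make one truck as large as possible, make the other 5 as small as possible.
The other 5 contribute at least 5 × 1 = 5, leaving at most 16 − 5 = 11.
But each truck is capped at 9, so the maximum is 9.
Achievable: one at 9 and the other 5 totalling 7, which fits since 5 × 1 ≤ 7 ≤ 5 × 9.

9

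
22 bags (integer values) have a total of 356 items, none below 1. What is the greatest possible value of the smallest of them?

The 22 values sum to 356, so their minimum is at most ⌊356/22⌋ = 16.
Achievable: 18 of them at 16 and 4 at 17 total 356.

16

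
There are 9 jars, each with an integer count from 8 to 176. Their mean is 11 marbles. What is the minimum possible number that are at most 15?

The total is 9 × 11 = 99.
Let j be the number exceeding 15. Then the total is ≥ 16·j + 8·(9 − j) = 72 + 8j.
So 8j ≤ 27 and j ≤ 3; hence at least 9 − 3 = 6 are ≤ 15.
Exactly 6 works: 6 values at 8 and 3 at 16 total 96; raise one of the low values by 3 (still ≤ 15) to hit 99.

6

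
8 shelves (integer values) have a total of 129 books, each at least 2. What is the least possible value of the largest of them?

17

Some value must be at least ⌈129/8⌉ = 17, since 8 × 16 = 128 < 129.
Taking 7 copies of 16 and 1 copy of 17 gives exactly 129, so 17 is attained.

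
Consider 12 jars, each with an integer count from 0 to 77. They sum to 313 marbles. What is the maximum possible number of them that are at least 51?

With k values at 51 or above and the rest at least 0, the sum is at least 0 + 51k.
Since the sum is 313, we need 51k ≤ 313, i.e. k ≤ 6.
k = 6 is achieved by 6 values at 51 and 6 at 0, total 306; add 7 to one value (staying below 51) to reach 313.

6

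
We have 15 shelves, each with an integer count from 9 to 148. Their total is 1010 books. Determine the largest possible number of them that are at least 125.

7

Suppose k of them are at least 125. Those contribute at least 125 each and the other 15 − k at least 9 each.
So the total is at least 125k + 9(15 − k) = 135 + 116k. This must be ≤ 1010, giving k ≤ 7.
k = 7 is achieved by 7 values at 125 and 8 at 9, total 947; add 63 to one value (staying below 125) to reach 1010.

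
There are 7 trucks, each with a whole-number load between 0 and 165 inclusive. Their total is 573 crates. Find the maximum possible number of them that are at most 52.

Suppose k of them are at most 52. Those contribute at most 52 each and the rest at most 165 each.
So the total is at most 52k + 165(7 − k) = 1155 − 113k. This must still be ≥ 573, so k ≤ 5.
k = 5 is achieved by 5 values at 52 and 2 at 165, total 590; lower one of the 165's by 17 (still > 52) to reach 573.

5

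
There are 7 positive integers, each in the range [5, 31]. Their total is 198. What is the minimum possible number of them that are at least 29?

1

Each value short of 29 is at most 28, costing at least 31 − 28 = 3 against the maximum total of 217.
We can afford to lose at most 217 − 198 = 19, so at most ⌊19/3⌋ = 6 fall short, and at least 1 are ≥ 29.
Exactly 1 works: 1 value at 31 and 6 at 28 total 199; lower one of the high values by 1 (still ≥ 29) to hit 198.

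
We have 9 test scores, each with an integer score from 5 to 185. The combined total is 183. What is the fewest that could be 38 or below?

Let j be the number exceeding 38. Then the total is ≥ 39·j + 5·(9 − j) = 45 + 34j.
So 34j ≤ 138 and j ≤ 4; hence at least 9 − 4 = 5 are ≤ 38.
Exactly 5 works: 5 values at 5 and 4 at 39 total 181; raise one of the low values by 2 (still ≤ 38) to hit 183.

5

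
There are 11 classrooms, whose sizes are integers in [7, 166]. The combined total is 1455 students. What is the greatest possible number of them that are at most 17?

Each value at 17 or below falls at least 166 − 17 = 149 short of the ceiling 166.
The ceiling total is 11 × 166 = 1826, and we need 1455, so at most ⌊(1826 − 1455)/149⌋ = 2 can be that low.
k = 2 is achieved by 2 values at 17 and 9 at 166, total 1528; lower one of the 166's by 73 (still > 17) to reach 1455.

2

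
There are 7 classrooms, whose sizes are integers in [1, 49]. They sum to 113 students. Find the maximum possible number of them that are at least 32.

3

Suppose k of them are at least 32. Those contribute at least 32 each and the other 7 − k at least 1 each.
So the total is at least 32k + 1(7 − k) = 7 + 31k. This must be ≤ 113, giving k ≤ 3.
k = 3 is achieved by 3 values at 32 and 4 at 1, total 100; add 13 to one value (staying below 32) to reach 113.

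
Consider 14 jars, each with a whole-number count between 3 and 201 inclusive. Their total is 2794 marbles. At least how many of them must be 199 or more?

Suppose at most 14 − j of them reach 199; then j values are ≤ 198 and the rest ≤ 201.
The total is then ≤ 198·j + 201·(14 − j) = 2814 − 3j. For this to be ≥ 2794 we need j ≤ 6, so at least 14 − 6 = 8 must reach 199.
Exactly 8 works: 8 values at 201 and 6 at 198 total 2796; lower one of the high values by 2 (still ≥ 199) to hit 2794.

8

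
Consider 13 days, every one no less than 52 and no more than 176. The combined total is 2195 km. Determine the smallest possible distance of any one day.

Minimizing one value means maximizing the remaining 12.
The other 12 contribute at most 12 × 176 = 2112, leaving at least 2195 − 2112 = 83.
Since 83 ≥ 52, this is achievable: one at 83 and 12 at 176.

83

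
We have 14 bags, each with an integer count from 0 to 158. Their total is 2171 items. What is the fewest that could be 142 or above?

12

Each value short of 142 is at most 141, costing at least 158 − 141 = 17 against the maximum total of 2212.
We can afford to lose at most 2212 − 2171 = 41, so at most ⌊41/17⌋ = 2 fall short, and at least 12 are ≥ 142.
Exactly 12 works: 12 values at 158 and 2 at 141 total 2178; lower one of the high values by 7 (still ≥ 142) to hit 2171.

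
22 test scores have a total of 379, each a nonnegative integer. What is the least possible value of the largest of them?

18

If every one of the 22 were at most 17, the total would be at most 22 × 17 = 374 < 379.
Equality holds with 5 values of 18 and 17 values of 17.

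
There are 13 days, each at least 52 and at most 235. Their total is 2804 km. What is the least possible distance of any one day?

52

To make one day as small as possible, make the other 12 as large as possible.
The other 12 can take up 12 × 235 = 2820 ≥ 2804 − 52, so one day can sit at its floor of 52.
Achievable: one at 52 and the other 12 totalling 2752, which fits since 12 × 52 ≤ 2752 ≤ 12 × 235.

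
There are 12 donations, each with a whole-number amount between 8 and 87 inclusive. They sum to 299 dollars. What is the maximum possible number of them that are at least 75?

If k of the values are ≥ 75, the total is ≥ 75k + 8(12 − k).
Setting 75k + 8(12 − k) ≤ 299 gives 67k ≤ 203, so k ≤ 3.
k = 3 is achieved by 3 values at 75 and 9 at 8, total 297; add 2 to one value (staying below 75) to reach 299.

3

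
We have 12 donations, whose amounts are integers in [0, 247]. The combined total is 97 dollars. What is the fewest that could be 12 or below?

5

If only k of them are at most 12, the other 12 − k are at least 13, so the total is at least (12 − k)·13 + k·0.
This is ≤ 97, so (12 − k)·13 + 0k ≤ 97, which gives k ≥ 5.
Exactly 5 works: 5 values at 0 and 7 at 13 total 91; raise one of the low values by 6 (still ≤ 12) to hit 97.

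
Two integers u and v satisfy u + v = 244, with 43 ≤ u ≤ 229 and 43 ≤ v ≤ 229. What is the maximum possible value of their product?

14884

With u + v fixed, uv peaks when the two are closest together.
Taking u = 122 and v = 122 (both in [43, 229]) gives uv = 14884.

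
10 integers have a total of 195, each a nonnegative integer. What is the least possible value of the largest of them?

20

The 10 values sum to 195, so their maximum is at least ⌈195/10⌉ = 20.
Equality holds with 5 values of 20 and 5 values of 19.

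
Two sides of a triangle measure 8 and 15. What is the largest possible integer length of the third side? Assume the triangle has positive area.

The third side must be less than 8 + 15 = 23.
The largest integer below 23 is 22.

22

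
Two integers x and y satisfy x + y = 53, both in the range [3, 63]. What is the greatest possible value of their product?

xy = x(53 − x) is maximized when x is as near 53/2 as the bounds allow.
Taking x = 26 and y = 27 (both in [3, 63]) gives xy = 702.

702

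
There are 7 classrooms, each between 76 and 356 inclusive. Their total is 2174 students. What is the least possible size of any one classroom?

To make one classroom as small as possible, make the other 6 as large as possible.
The other 6 can take up 6 × 356 = 2136 ≥ 2174 − 76, so one classroom can sit at its floor of 76.
Achievable: one at 76 and the other 6 totalling 2098, which fits since 6 × 76 ≤ 2098 ≤ 6 × 356.

76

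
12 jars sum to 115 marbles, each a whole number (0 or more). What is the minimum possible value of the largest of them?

Some value must be at least ⌈115/12⌉ = 10, since 12 × 9 = 108 < 115.
Equality holds with 7 values of 10 and 5 values of 9.

10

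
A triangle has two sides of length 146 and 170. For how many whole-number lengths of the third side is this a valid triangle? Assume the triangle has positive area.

291

The triangle inequality gives |146 − 170| < c < 146 + 170, i.e. 24 < c < 316.
So c can be any integer from 25 to 315: 291 values.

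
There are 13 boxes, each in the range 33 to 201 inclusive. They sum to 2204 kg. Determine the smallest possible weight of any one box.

33

To make one box as small as possible, make the other 12 as large as possible.
The other 12 can take up 12 × 201 = 2412 ≥ 2204 − 33, so one box can sit at its floor of 33.
Achievable: one at 33 and the other 12 totalling 2171, which fits since 12 × 33 ≤ 2171 ≤ 12 × 201.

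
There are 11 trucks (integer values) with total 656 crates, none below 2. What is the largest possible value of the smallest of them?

The 11 values sum to 656, so their minimum is at most ⌊656/11⌋ = 59.
Taking 4 copies of 59 and 7 copies of 60 gives exactly 656, so 59 is attained.

59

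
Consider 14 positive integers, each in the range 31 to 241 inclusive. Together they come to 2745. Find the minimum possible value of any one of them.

Minimizing one value means maximizing the remaining 13.
The other 13 can take up 13 × 241 = 3133 ≥ 2745 − 31, so one integer can sit at its floor of 31.
Achievable: one at 31 and the other 13 totalling 2714, which fits since 13 × 31 ≤ 2714 ≤ 13 × 241.

31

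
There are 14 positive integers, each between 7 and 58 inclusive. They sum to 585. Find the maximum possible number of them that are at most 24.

6

Suppose k of them are at most 24. Those contribute at most 24 each and the rest at most 58 each.
So the total is at most 24k + 58(14 − k) = 812 − 34k. This must still be ≥ 585, so k ≤ 6.
k = 6 is achieved by 6 values at 24 and 8 at 58, total 608; lower one of the 58's by 23 (still > 24) to reach 585.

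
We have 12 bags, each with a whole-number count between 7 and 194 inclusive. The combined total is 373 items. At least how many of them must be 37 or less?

3

Each value above 37 is at least 38, contributing at least 38 − 7 = 31 above the floor 7.
The sum exceeds the floor total 84 by 289, so at most ⌊289/31⌋ = 9 exceed 37, and at least 3 are ≤ 37.
Exactly 3 works: 3 values at 7 and 9 at 38 total 363; raise one of the low values by 10 (still ≤ 37) to hit 373.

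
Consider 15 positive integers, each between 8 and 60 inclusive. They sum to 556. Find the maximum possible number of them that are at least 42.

12

Suppose k of them are at least 42. Those contribute at least 42 each and the other 15 − k at least 8 each.
So the total is at least 42k + 8(15 − k) = 120 + 34k. This must be ≤ 556, giving k ≤ 12.
k = 12 is achieved by 12 values at 42 and 3 at 8, total 528; add 28 to one value (staying below 42) to reach 556.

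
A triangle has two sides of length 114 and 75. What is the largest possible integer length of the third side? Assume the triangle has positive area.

188

The third side must be less than 114 + 75 = 189.
The largest integer below 189 is 188.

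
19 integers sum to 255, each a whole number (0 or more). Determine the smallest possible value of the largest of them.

14

The 19 values sum to 255, so their maximum is at least ⌈255/19⌉ = 14.
Achievable: 8 of them at 14 and 11 at 13 total 255.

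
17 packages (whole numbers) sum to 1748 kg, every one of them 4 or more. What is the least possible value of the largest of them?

If every one of the 17 were at most 102, the total would be at most 17 × 102 = 1734 < 1748.
Taking 3 copies of 102 and 14 copies of 103 gives exactly 1748, so 103 is attained.

103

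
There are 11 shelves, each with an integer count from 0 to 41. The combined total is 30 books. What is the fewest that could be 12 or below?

Let j be the number exceeding 12. Then the total is ≥ 13·j + 0·(11 − j) = 0 + 13j.
So 13j ≤ 30 and j ≤ 2; hence at least 11 − 2 = 9 are ≤ 12.
Exactly 9 works: 9 values at 0 and 2 at 13 total 26; raise one of the low values by 4 (still ≤ 12) to hit 30.

9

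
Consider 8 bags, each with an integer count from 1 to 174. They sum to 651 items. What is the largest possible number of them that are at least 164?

3

Suppose k of them are at least 164. Those contribute at least 164 each and the other 8 − k at least 1 each.
So the total is at least 164k + 1(8 − k) = 8 + 163k. This must be ≤ 651, giving k ≤ 3.
k = 3 is achieved by 3 values at 164 and 5 at 1, total 497; add 154 to one value (staying below 164) to reach 651.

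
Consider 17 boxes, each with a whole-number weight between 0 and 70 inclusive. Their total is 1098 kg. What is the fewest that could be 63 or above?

6

Each value short of 63 is at most 62, costing at least 70 − 62 = 8 against the maximum total of 1190.
We can afford to lose at most 1190 − 1098 = 92, so at most ⌊92/8⌋ = 11 fall short, and at least 6 are ≥ 63.
Exactly 6 works: 6 values at 70 and 11 at 62 total 1102; lower one of the high values by 4 (still ≥ 63) to hit 1098.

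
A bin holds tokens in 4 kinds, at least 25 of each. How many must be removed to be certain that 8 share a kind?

29

You could draw 7 of every kind without reaching 8 of any — 28 in all.
One more forces 8 of some kind, so 28 + 1 = 29.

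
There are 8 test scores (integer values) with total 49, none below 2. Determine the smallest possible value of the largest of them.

The average is 49/8 > 6, so not all 8 can be 6 or less; the largest is ≥ 7.
Achievable: 1 of them at 7 and 7 at 6 total 49.

7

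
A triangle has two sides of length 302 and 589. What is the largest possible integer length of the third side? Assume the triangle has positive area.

The third side must be less than 302 + 589 = 891.
The largest integer below 891 is 890.

890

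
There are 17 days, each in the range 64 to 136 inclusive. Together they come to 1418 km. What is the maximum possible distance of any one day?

Maximizing one value means minimizing the remaining 16.
The other 16 contribute at least 16 × 64 = 1024, leaving at most 1418 − 1024 = 394.
But each day is capped at 136, so the maximum is 136.
Achievable: one at 136 and the other 16 totalling 1282, which fits since 16 × 64 ≤ 1282 ≤ 16 × 136.

136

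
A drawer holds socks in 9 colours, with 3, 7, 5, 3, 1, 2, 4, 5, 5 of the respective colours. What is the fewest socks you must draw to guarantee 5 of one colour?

In the worst case you take as many as possible of each colour without reaching 5: 3 + 4 + 4 + 3 + 1 + 2 + 4 + 4 + 4 = 29.
The next one must give 5 of some colour, so 29 + 1 = 30.

30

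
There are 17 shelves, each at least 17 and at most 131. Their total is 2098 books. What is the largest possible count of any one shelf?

To make one shelf as large as possible, make the other 16 as small as possible.
The other 16 contribute at least 16 × 17 = 272, leaving at most 2098 − 272 = 1826.
But each shelf is capped at 131, so the maximum is 131.
Achievable: one at 131 and the other 16 totalling 1967, which fits since 16 × 17 ≤ 1967 ≤ 16 × 131.

131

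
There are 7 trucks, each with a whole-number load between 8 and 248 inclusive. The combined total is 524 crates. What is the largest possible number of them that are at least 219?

Suppose k of them are at least 219. Those contribute at least 219 each and the other 7 − k at least 8 each.
So the total is at least 219k + 8(7 − k) = 56 + 211k. This must be ≤ 524, giving k ≤ 2.
k = 2 is achieved by 2 values at 219 and 5 at 8, total 478; add 46 to one value (staying below 219) to reach 524.

2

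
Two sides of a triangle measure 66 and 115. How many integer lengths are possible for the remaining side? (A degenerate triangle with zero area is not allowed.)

131

The triangle inequality gives |66 − 115| < c < 66 + 115, i.e. 49 < c < 181.
So c can be any integer from 50 to 180: 131 values.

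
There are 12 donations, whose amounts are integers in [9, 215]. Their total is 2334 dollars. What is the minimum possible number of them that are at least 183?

Suppose at most 12 − j of them reach 183; then j values are ≤ 182 and the rest ≤ 215.
The total is then ≤ 182·j + 215·(12 − j) = 2580 − 33j. For this to be ≥ 2334 we need j ≤ 7, so at least 12 − 7 = 5 must reach 183.
Exactly 5 works: 5 values at 215 and 7 at 182 total 2349; lower one of the high values by 15 (still ≥ 183) to hit 2334.

5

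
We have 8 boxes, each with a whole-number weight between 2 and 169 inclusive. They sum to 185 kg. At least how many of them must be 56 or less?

Let j be the number exceeding 56. Then the total is ≥ 57·j + 2·(8 − j) = 16 + 55j.
So 55j ≤ 169 and j ≤ 3; hence at least 8 − 3 = 5 are ≤ 56.
Exactly 5 works: 5 values at 2 and 3 at 57 total 181; raise one of the low values by 4 (still ≤ 56) to hit 185.

5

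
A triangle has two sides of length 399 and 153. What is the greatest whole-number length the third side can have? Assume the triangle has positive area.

551

The third side must be less than 399 + 153 = 552.
The largest integer below 552 is 551.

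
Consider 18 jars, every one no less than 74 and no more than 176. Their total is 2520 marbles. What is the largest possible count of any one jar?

176

To make one jar as large as possible, make the other 17 as small as possible.
The other 17 contribute at least 17 × 74 = 1258, leaving at most 2520 − 1258 = 1262.
But each jar is capped at 176, so the maximum is 176.
Achievable: one at 176 and the other 17 totalling 2344, which fits since 17 × 74 ≤ 2344 ≤ 17 × 176.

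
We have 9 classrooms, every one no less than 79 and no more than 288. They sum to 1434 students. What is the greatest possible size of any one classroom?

Maximizing one value means minimizing the remaining 8.
The other 8 contribute at least 8 × 79 = 632, leaving at most 1434 − 632 = 802.
But each classroom is capped at 288, so the maximum is 288.
Achievable: one at 288 and the other 8 totalling 1146, which fits since 8 × 79 ≤ 1146 ≤ 8 × 288.

288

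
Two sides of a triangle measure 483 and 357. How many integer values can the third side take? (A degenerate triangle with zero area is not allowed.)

713

The triangle inequality gives |483 − 357| < c < 483 + 357, i.e. 126 < c < 840.
So c can be any integer from 127 to 839: 713 values.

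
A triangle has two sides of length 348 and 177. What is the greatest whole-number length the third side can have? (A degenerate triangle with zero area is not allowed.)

The third side must be less than 348 + 177 = 525.
The largest integer below 525 is 524.

524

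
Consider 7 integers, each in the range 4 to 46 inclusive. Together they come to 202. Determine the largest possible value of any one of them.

46

Maximizing one value means minimizing the remaining 6.
The other 6 contribute at least 6 × 4 = 24, leaving at most 202 − 24 = 178.
But each integer is capped at 46, so the maximum is 46.
Achievable: one at 46 and the other 6 totalling 156, which fits since 6 × 4 ≤ 156 ≤ 6 × 46.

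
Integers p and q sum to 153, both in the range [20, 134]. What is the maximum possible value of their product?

5852

For a fixed sum, the product pq is largest when p and q are as close as possible.
Taking p = 76 and q = 77 (both in [20, 134]) gives pq = 5852.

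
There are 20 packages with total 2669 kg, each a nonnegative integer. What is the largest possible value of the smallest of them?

If every one of the 20 were at least 134, the total would be at least 20 × 134 = 2680 > 2669.
Equality holds with 11 values of 133 and 9 values of 134.

133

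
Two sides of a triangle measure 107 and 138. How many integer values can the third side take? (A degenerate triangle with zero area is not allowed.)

The triangle inequality gives |107 − 138| < c < 107 + 138, i.e. 31 < c < 245.
So c can be any integer from 32 to 244: 213 values.

213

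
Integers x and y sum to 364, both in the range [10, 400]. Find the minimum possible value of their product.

Since x + y is fixed, pushing one of them to its bound minimizes the product.
The extreme feasible split is x = 10, y = 354, giving xy = 3540.

3540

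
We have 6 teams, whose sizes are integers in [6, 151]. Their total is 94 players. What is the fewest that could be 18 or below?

2

If only k of them are at most 18, the other 6 − k are at least 19, so the total is at least (6 − k)·19 + k·6.
This is ≤ 94, so (6 − k)·19 + 6k ≤ 94, which gives k ≥ 2.
Exactly 2 works: 2 values at 6 and 4 at 19 total 88; raise one of the low values by 6 (still ≤ 18) to hit 94.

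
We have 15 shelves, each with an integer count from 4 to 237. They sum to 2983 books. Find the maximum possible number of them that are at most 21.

Suppose k of them are at most 21. Those contribute at most 21 each and the rest at most 237 each.
So the total is at most 21k + 237(15 − k) = 3555 − 216k. This must still be ≥ 2983, so k ≤ 2.
k = 2 is achieved by 2 values at 21 and 13 at 237, total 3123; lower one of the 237's by 140 (still > 21) to reach 2983.

2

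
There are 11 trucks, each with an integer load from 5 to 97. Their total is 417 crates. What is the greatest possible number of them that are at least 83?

Suppose k of them are at least 83. Those contribute at least 83 each and the other 11 − k at least 5 each.
So the total is at least 83k + 5(11 − k) = 55 + 78k. This must be ≤ 417, giving k ≤ 4.
k = 4 is achieved by 4 values at 83 and 7 at 5, total 367; add 50 to one value (staying below 83) to reach 417.

4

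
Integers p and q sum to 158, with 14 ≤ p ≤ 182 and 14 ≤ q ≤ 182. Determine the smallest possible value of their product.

For a fixed sum, pq is smallest when p and q are as far apart as possible.
At the endpoint p = 14, q = 158 − 14 = 144, so pq = 14 × 144 = 2016.

2016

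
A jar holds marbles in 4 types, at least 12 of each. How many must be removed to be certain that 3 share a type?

You could draw 2 of every type without reaching 3 of any — 8 in all.
One more forces 3 of some type, so 8 + 1 = 9.

9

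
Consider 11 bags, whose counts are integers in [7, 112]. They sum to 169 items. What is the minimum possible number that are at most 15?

If only k of them are at most 15, the other 11 − k are at least 16, so the total is at least (11 − k)·16 + k·7.
This is ≤ 169, so (11 − k)·16 + 7k ≤ 169, which gives k ≥ 1.
Exactly 1 works: 1 value at 7 and 10 at 16 total 167; raise one of the low values by 2 (still ≤ 15) to hit 169.

1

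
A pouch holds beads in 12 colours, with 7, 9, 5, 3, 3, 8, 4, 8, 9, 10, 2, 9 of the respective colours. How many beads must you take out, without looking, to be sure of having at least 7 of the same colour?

In the worst case you take as many as possible of each colour without reaching 7: 6 + 6 + 5 + 3 + 3 + 6 + 4 + 6 + 6 + 6 + 2 + 6 = 59.
The next one must give 7 of some colour, so 59 + 1 = 60.

60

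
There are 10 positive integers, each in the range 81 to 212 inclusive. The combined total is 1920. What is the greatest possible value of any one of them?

Maximizing one value means minimizing the remaining 9.
The other 9 contribute at least 9 × 81 = 729, leaving at most 1920 − 729 = 1191.
But each integer is capped at 212, so the maximum is 212.
Achievable: one at 212 and the other 9 totalling 1708, which fits since 9 × 81 ≤ 1708 ≤ 9 × 212.

212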